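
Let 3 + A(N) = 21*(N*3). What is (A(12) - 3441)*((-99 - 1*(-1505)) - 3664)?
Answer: 6069504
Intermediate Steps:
A(N) = -3 + 63*N (A(N) = -3 + 21*(N*3) = -3 + 21*(3*N) = -3 + 63*N)
(A(12) - 3441)*((-99 - 1*(-1505)) - 3664) = ((-3 + 63*12) - 3441)*((-99 - 1*(-1505)) - 3664) = ((-3 + 756) - 3441)*((-99 + 1505) - 3664) = (753 - 3441)*(1406 - 3664) = -2688*(-2258) = 6069504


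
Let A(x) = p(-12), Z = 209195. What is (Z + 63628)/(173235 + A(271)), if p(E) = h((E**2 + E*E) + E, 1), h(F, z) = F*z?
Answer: 90941/57837 ≈ 1.5724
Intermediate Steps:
p(E) = E + 2*E**2 (p(E) = ((E**2 + E*E) + E)*1 = ((E**2 + E**2) + E)*1 = (2*E**2 + E)*1 = (E + 2*E**2)*1 = E + 2*E**2)
A(x) = 276 (A(x) = -12*(1 + 2*(-12)) = -12*(1 - 24) = -12*(-23) = 276)
(Z + 63628)/(173235 + A(271)) = (209195 + 63628)/(173235 + 276) = 272823/173511 = 272823*(1/173511) = 90941/57837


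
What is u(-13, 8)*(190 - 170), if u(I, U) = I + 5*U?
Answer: 540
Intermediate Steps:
u(-13, 8)*(190 - 170) = (-13 + 5*8)*(190 - 170) = (-13 + 40)*20 = 27*20 = 540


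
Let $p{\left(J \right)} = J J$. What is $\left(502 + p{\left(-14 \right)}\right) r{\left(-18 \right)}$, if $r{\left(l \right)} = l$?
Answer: $-12564$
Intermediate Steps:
$p{\left(J \right)} = J^{2}$
$\left(502 + p{\left(-14 \right)}\right) r{\left(-18 \right)} = \left(502 + \left(-14\right)^{2}\right) \left(-18\right) = \left(502 + 196\right) \left(-18\right) = 698 \left(-18\right) = -12564$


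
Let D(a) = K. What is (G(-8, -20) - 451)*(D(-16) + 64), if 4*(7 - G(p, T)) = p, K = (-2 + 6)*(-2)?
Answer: -24752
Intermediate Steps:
K = -8 (K = 4*(-2) = -8)
D(a) = -8
G(p, T) = 7 - p/4
(G(-8, -20) - 451)*(D(-16) + 64) = ((7 - 1/4*(-8)) - 451)*(-8 + 64) = ((7 + 2) - 451)*56 = (9 - 451)*56 = -442*56 = -24752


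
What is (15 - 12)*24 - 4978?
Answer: -4906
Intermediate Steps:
(15 - 12)*24 - 4978 = 3*24 - 4978 = 72 - 4978 = -4906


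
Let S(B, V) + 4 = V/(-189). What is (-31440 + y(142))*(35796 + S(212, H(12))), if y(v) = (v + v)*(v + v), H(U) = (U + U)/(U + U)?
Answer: 332930835392/189 ≈ 1.7615e+9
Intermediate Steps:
H(U) = 1 (H(U) = (2*U)/((2*U)) = (2*U)*(1/(2*U)) = 1)
S(B, V) = -4 - V/189 (S(B, V) = -4 + V/(-189) = -4 + V*(-1/189) = -4 - V/189)
y(v) = 4*v² (y(v) = (2*v)*(2*v) = 4*v²)
(-31440 + y(142))*(35796 + S(212, H(12))) = (-31440 + 4*142²)*(35796 + (-4 - 1/189*1)) = (-31440 + 4*20164)*(35796 + (-4 - 1/189)) = (-31440 + 80656)*(35796 - 757/189) = 49216*(6764687/189) = 332930835392/189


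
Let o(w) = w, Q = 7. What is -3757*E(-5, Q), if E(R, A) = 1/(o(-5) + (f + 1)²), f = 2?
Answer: -3757/4 ≈ -939.25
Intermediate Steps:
E(R, A) = ¼ (E(R, A) = 1/(-5 + (2 + 1)²) = 1/(-5 + 3²) = 1/(-5 + 9) = 1/4 = ¼)
-3757*E(-5, Q) = -3757*¼ = -3757/4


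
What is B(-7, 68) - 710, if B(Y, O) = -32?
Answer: -742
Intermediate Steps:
B(-7, 68) - 710 = -32 - 710 = -742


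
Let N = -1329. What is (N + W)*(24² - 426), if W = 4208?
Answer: 431850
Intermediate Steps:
(N + W)*(24² - 426) = (-1329 + 4208)*(24² - 426) = 2879*(576 - 426) = 2879*150 = 431850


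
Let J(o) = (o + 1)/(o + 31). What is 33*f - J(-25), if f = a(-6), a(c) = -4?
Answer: -128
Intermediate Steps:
f = -4
J(o) = (1 + o)/(31 + o)
33*f - J(-25) = 33*(-4) - (1 - 25)/(31 - 25) = -132 - (-24)/6 = -132 - 1*(-4) = -132 + 4 = -128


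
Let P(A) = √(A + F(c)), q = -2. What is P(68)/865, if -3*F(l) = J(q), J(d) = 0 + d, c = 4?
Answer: √618/2595 ≈ 0.0095798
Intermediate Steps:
J(d) = d
F(l) = ⅔ (F(l) = -⅓*(-2) = ⅔)
P(A) = √(⅔ + A) (P(A) = √(A + ⅔) = √(⅔ + A))
P(68)/865 = (√(6 + 9*68)/3)/865 = (√(6 + 612)/3)*(1/865) = (√618/3)*(1/865) = √618/2595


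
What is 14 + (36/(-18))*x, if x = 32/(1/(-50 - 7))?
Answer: 3662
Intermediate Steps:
x = -1824 (x = 32/(1/(-57)) = 32/(-1/57) = 32*(-57) = -1824)
14 + (36/(-18))*x = 14 + (36/(-18))*(-1824) = 14 + (36*(-1/18))*(-1824) = 14 - 2*(-1824) = 14 + 3648 = 3662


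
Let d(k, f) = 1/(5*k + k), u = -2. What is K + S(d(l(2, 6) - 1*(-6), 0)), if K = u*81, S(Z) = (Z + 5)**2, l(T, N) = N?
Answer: -709487/5184 ≈ -136.86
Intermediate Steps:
d(k, f) = 1/(6*k)
S(Z) = (5 + Z)**2
K = -162 (K = -2*81 = -162)
K + S(d(l(2, 6) - 1*(-6), 0)) = -162 + (5 + 1/(6*(6 - 1*(-6))))**2 = -162 + (5 + 1/(6*(6 + 6)))**2 = -162 + (5 + (1/6)/12)**2 = -162 + (5 + (1/6)*(1/12))**2 = -162 + (5 + 1/72)**2 = -162 + (361/72)**2 = -162 + 130321/5184 = -709487/5184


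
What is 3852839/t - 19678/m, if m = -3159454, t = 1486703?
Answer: 6101061465770/2348584870081 ≈ 2.5978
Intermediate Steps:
3852839/t - 19678/m = 3852839/1486703 - 19678/(-3159454) = 3852839*(1/1486703) - 19678*(-1/3159454) = 3852839/1486703 + 9839/1579727 = 6101061465770/2348584870081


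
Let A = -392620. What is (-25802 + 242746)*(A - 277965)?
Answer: -145479392240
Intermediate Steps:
(-25802 + 242746)*(A - 277965) = (-25802 + 242746)*(-392620 - 277965) = 216944*(-670585) = -145479392240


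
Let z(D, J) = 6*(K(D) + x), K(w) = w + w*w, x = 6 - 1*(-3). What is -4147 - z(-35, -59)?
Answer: -11341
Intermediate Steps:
x = 9 (x = 6 + 3 = 9)
K(w) = w + w²
z(D, J) = 54 + 6*D*(1 + D) (z(D, J) = 6*(D*(1 + D) + 9) = 6*(9 + D*(1 + D)) = 54 + 6*D*(1 + D))
-4147 - z(-35, -59) = -4147 - (54 + 6*(-35)*(1 - 35)) = -4147 - (54 + 6*(-35)*(-34)) = -4147 - (54 + 7140) = -4147 - 1*7194 = -4147 - 7194 = -11341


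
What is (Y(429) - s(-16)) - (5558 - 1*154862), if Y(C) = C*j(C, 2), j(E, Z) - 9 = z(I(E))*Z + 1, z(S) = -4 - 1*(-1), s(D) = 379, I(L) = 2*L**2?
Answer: 150641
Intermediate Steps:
z(S) = -3 (z(S) = -4 + 1 = -3)
j(E, Z) = 10 - 3*Z (j(E, Z) = 9 + (-3*Z + 1) = 9 + (1 - 3*Z) = 10 - 3*Z)
Y(C) = 4*C (Y(C) = C*(10 - 3*2) = C*(10 - 6) = C*4 = 4*C)
(Y(429) - s(-16)) - (5558 - 1*154862) = (4*429 - 1*379) - (5558 - 1*154862) = (1716 - 379) - (5558 - 154862) = 1337 - 1*(-149304) = 1337 + 149304 = 150641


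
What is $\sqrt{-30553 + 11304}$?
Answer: $i \sqrt{19249} \approx 138.74 i$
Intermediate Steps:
$\sqrt{-30553 + 11304} = \sqrt{-19249} = i \sqrt{19249}$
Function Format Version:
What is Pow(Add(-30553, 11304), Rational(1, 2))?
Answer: Mul(I, Pow(19249, Rational(1, 2))) ≈ Mul(138.74, I)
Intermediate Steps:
Pow(Add(-30553, 11304), Rational(1, 2)) = Pow(-19249, Rational(1, 2)) = Mul(I, Pow(19249, Rational(1, 2)))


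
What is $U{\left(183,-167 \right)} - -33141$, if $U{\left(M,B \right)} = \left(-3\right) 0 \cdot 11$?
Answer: $33141$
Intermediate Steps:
$U{\left(M,B \right)} = 0$ ($U{\left(M,B \right)} = 0 \cdot 11 = 0$)
$U{\left(183,-167 \right)} - -33141 = 0 - -33141 = 0 + 33141 = 33141$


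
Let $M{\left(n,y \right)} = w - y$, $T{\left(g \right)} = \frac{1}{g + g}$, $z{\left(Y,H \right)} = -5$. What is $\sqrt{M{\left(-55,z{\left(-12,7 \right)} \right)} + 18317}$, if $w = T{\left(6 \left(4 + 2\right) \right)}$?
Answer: $\frac{\sqrt{2638370}}{12} \approx 135.36$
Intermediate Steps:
$T{\left(g \right)} = \frac{1}{2 g}$
$w = \frac{1}{72}$ ($w = \frac{1}{2 \cdot 6 \left(4 + 2\right)} = \frac{1}{2 \cdot 6 \cdot 6} = \frac{1}{2 \cdot 36} = \frac{1}{2} \cdot \frac{1}{36} = \frac{1}{72} \approx 0.013889$)
$M{\left(n,y \right)} = \frac{1}{72} - y$
$\sqrt{M{\left(-55,z{\left(-12,7 \right)} \right)} + 18317} = \sqrt{\left(\frac{1}{72} - -5\right) + 18317} = \sqrt{\left(\frac{1}{72} + 5\right) + 18317} = \sqrt{\frac{361}{72} + 18317} = \sqrt{\frac{1319185}{72}} = \frac{\sqrt{2638370}}{12}$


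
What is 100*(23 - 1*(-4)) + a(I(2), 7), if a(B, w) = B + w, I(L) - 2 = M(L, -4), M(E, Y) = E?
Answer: 2711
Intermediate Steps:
I(L) = 2 + L
100*(23 - 1*(-4)) + a(I(2), 7) = 100*(23 - 1*(-4)) + ((2 + 2) + 7) = 100*(23 + 4) + (4 + 7) = 100*27 + 11 = 2700 + 11 = 2711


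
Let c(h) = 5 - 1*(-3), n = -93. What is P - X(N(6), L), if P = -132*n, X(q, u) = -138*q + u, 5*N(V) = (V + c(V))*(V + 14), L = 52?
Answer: 19952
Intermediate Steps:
c(h) = 8 (c(h) = 5 + 3 = 8)
N(V) = (8 + V)*(14 + V)/5 (N(V) = ((V + 8)*(V + 14))/5 = ((8 + V)*(14 + V))/5 = (8 + V)*(14 + V)/5)
X(q, u) = u - 138*q
P = 12276 (P = -132*(-93) = 12276)
P - X(N(6), L) = 12276 - (52 - 138*(112/5 + (1/5)*6**2 + (22/5)*6)) = 12276 - (52 - 138*(112/5 + (1/5)*36 + 132/5)) = 12276 - (52 - 138*(112/5 + 36/5 + 132/5)) = 12276 - (52 - 138*56) = 12276 - (52 - 7728) = 12276 - 1*(-7676) = 12276 + 7676 = 19952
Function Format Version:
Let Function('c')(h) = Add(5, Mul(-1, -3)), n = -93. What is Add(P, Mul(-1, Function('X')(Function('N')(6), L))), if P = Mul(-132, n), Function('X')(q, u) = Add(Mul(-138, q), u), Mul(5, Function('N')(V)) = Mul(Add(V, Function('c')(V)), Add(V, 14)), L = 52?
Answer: 19952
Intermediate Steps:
Function('c')(h) = 8 (Function('c')(h) = Add(5, 3) = 8)
Function('N')(V) = Mul(Rational(1, 5), Add(8, V), Add(14, V)) (Function('N')(V) = Mul(Rational(1, 5), Mul(Add(V, 8), Add(V, 14))) = Mul(Rational(1, 5), Mul(Add(8, V), Add(14, V))) = Mul(Rational(1, 5), Add(8, V), Add(14, V)))
Function('X')(q, u) = Add(u, Mul(-138, q))
P = 12276 (P = Mul(-132, -93) = 12276)
Add(P, Mul(-1, Function('X')(Function('N')(6), L))) = Add(12276, Mul(-1, Add(52, Mul(-138, Add(Rational(112, 5), Mul(Rational(1, 5), Pow(6, 2)), Mul(Rational(22, 5), 6)))))) = Add(12276, Mul(-1, Add(52, Mul(-138, Add(Rational(112, 5), Mul(Rational(1, 5), 36), Rational(132, 5)))))) = Add(12276, Mul(-1, Add(52, Mul(-138, Add(Rational(112, 5), Rational(36, 5), Rational(132, 5)))))) = Add(12276, Mul(-1, Add(52, Mul(-138, 56)))) = Add(12276, Mul(-1, Add(52, -7728))) = Add(12276, Mul(-1, -7676)) = Add(12276, 7676) = 19952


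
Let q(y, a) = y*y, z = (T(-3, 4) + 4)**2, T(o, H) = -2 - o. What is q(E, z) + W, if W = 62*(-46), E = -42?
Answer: -1088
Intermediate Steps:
W = -2852
z = 25 (z = ((-2 - 1*(-3)) + 4)**2 = ((-2 + 3) + 4)**2 = (1 + 4)**2 = 5**2 = 25)
q(y, a) = y**2
q(E, z) + W = (-42)**2 - 2852 = 1764 - 2852 = -1088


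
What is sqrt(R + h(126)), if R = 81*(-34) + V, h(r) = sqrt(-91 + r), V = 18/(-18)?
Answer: sqrt(-2755 + sqrt(35)) ≈ 52.432*I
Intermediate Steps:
V = -1 (V = 18*(-1/18) = -1)
R = -2755 (R = 81*(-34) - 1 = -2754 - 1 = -2755)
sqrt(R + h(126)) = sqrt(-2755 + sqrt(-91 + 126)) = sqrt(-2755 + sqrt(35))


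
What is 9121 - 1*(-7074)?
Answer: 16195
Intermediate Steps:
9121 - 1*(-7074) = 9121 + 7074 = 16195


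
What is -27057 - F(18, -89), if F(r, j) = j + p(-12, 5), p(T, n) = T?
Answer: -26956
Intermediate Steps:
F(r, j) = -12 + j (F(r, j) = j - 12 = -12 + j)
-27057 - F(18, -89) = -27057 - (-12 - 89) = -27057 - 1*(-101) = -27057 + 101 = -26956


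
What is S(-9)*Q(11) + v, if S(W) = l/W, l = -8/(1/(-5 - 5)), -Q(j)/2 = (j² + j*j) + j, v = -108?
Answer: 39508/9 ≈ 4389.8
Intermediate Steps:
Q(j) = -4*j² - 2*j (Q(j) = -2*((j² + j*j) + j) = -2*((j² + j²) + j) = -2*(2*j² + j) = -2*(j + 2*j²) = -4*j² - 2*j)
l = 80 (l = -8/(1/(-10)) = -8/(-⅒) = -8*(-10) = 80)
S(W) = 80/W
S(-9)*Q(11) + v = (80/(-9))*(-2*11*(1 + 2*11)) - 108 = (80*(-⅑))*(-2*11*(1 + 22)) - 108 = -(-160)*11*23/9 - 108 = -80/9*(-506) - 108 = 40480/9 - 108 = 39508/9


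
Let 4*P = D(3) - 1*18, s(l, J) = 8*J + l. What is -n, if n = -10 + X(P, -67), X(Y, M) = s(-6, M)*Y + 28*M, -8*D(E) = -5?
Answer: -7493/16 ≈ -468.31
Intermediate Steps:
s(l, J) = l + 8*J
D(E) = 5/8 (D(E) = -1/8*(-5) = 5/8)
P = -139/32 (P = (5/8 - 1*18)/4 = (5/8 - 18)/4 = (1/4)*(-139/8) = -139/32 ≈ -4.3438)
X(Y, M) = 28*M + Y*(-6 + 8*M) (X(Y, M) = (-6 + 8*M)*Y + 28*M = Y*(-6 + 8*M) + 28*M = 28*M + Y*(-6 + 8*M))
n = 7493/16 (n = -10 + (28*(-67) + 2*(-139/32)*(-3 + 4*(-67))) = -10 + (-1876 + 2*(-139/32)*(-3 - 268)) = -10 + (-1876 + 2*(-139/32)*(-271)) = -10 + (-1876 + 37669/16) = -10 + 7653/16 = 7493/16 ≈ 468.31)
-n = -1*7493/16 = -7493/16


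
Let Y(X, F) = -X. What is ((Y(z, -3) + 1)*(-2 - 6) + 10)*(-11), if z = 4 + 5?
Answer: -814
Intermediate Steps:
z = 9
((Y(z, -3) + 1)*(-2 - 6) + 10)*(-11) = ((-1*9 + 1)*(-2 - 6) + 10)*(-11) = ((-9 + 1)*(-8) + 10)*(-11) = (-8*(-8) + 10)*(-11) = (64 + 10)*(-11) = 74*(-11) = -814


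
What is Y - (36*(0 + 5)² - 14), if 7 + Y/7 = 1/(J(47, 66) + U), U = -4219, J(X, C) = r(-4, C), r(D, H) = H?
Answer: -3883062/4153 ≈ -935.00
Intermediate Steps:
J(X, C) = C
Y = -203504/4153 (Y = -49 + 7/(66 - 4219) = -49 + 7/(-4153) = -49 + 7*(-1/4153) = -49 - 7/4153 = -203504/4153 ≈ -49.002)
Y - (36*(0 + 5)² - 14) = -203504/4153 - (36*(0 + 5)² - 14) = -203504/4153 - (36*5² - 14) = -203504/4153 - (36*25 - 14) = -203504/4153 - (900 - 14) = -203504/4153 - 1*886 = -203504/4153 - 886 = -3883062/4153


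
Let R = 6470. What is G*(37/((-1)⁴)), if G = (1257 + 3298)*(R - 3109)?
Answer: 566446135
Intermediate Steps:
G = 15309355 (G = (1257 + 3298)*(6470 - 3109) = 4555*3361 = 15309355)
G*(37/((-1)⁴)) = 15309355*(37/((-1)⁴)) = 15309355*(37/1) = 15309355*(37*1) = 15309355*37 = 566446135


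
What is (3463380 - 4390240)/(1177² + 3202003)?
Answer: -231715/1146833 ≈ -0.20205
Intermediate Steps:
(3463380 - 4390240)/(1177² + 3202003) = -926860/(1385329 + 3202003) = -926860/4587332 = -926860*1/4587332 = -231715/1146833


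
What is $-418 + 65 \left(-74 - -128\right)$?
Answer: $3092$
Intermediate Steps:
$-418 + 65 \left(-74 - -128\right) = -418 + 65 \left(-74 + 128\right) = -418 + 65 \cdot 54 = -418 + 3510 = 3092$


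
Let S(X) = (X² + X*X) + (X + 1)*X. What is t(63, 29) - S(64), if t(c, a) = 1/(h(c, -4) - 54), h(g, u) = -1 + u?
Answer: -728769/59 ≈ -12352.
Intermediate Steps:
t(c, a) = -1/59 (t(c, a) = 1/((-1 - 4) - 54) = 1/(-5 - 54) = 1/(-59) = -1/59)
S(X) = 2*X² + X*(1 + X) (S(X) = (X² + X²) + (1 + X)*X = 2*X² + X*(1 + X))
t(63, 29) - S(64) = -1/59 - 64*(1 + 3*64) = -1/59 - 64*(1 + 192) = -1/59 - 64*193 = -1/59 - 1*12352 = -1/59 - 12352 = -728769/59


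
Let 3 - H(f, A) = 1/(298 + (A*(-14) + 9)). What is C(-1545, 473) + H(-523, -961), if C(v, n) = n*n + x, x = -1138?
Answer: 3063116033/13761 ≈ 2.2259e+5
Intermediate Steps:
C(v, n) = -1138 + n² (C(v, n) = n*n - 1138 = n² - 1138 = -1138 + n²)
H(f, A) = 3 - 1/(307 - 14*A) (H(f, A) = 3 - 1/(298 + (A*(-14) + 9)) = 3 - 1/(298 + (-14*A + 9)) = 3 - 1/(298 + (9 - 14*A)) = 3 - 1/(307 - 14*A))
C(-1545, 473) + H(-523, -961) = (-1138 + 473²) + 2*(-460 + 21*(-961))/(-307 + 14*(-961)) = (-1138 + 223729) + 2*(-460 - 20181)/(-307 - 13454) = 222591 + 2*(-20641)/(-13761) = 222591 + 2*(-1/13761)*(-20641) = 222591 + 41282/13761 = 3063116033/13761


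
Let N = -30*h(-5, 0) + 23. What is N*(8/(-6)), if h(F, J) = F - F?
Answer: -92/3 ≈ -30.667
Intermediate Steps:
h(F, J) = 0
N = 23 (N = -30*0 + 23 = 0 + 23 = 23)
N*(8/(-6)) = 23*(8/(-6)) = 23*(8*(-⅙)) = 23*(-4/3) = -92/3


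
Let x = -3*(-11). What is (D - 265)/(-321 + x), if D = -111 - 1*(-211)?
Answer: 55/96 ≈ 0.57292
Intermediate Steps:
D = 100 (D = -111 + 211 = 100)
x = 33
(D - 265)/(-321 + x) = (100 - 265)/(-321 + 33) = -165/(-288) = -165*(-1/288) = 55/96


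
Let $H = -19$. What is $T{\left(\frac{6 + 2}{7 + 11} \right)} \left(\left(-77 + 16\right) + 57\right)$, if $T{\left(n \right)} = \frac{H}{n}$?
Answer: $171$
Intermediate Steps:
$T{\left(n \right)} = - \frac{19}{n}$
$T{\left(\frac{6 + 2}{7 + 11} \right)} \left(\left(-77 + 16\right) + 57\right) = - \frac{19}{\left(6 + 2\right) \frac{1}{7 + 11}} \left(\left(-77 + 16\right) + 57\right) = - \frac{19}{8 \cdot \frac{1}{18}} \left(-61 + 57\right) = - \frac{19}{8 \cdot \frac{1}{18}} \left(-4\right) = - \frac{19}{\frac{4}{9}} \left(-4\right) = \left(-19\right) \frac{9}{4} \left(-4\right) = \left(- \frac{171}{4}\right) \left(-4\right) = 171$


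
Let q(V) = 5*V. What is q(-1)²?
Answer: 25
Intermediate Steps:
q(-1)² = (5*(-1))² = (-5)² = 25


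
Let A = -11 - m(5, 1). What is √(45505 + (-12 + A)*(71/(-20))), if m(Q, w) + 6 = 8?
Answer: 5*√7295/2 ≈ 213.53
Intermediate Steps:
m(Q, w) = 2 (m(Q, w) = -6 + 8 = 2)
A = -13 (A = -11 - 1*2 = -11 - 2 = -13)
√(45505 + (-12 + A)*(71/(-20))) = √(45505 + (-12 - 13)*(71/(-20))) = √(45505 - 1775*(-1)/20) = √(45505 - 25*(-71/20)) = √(45505 + 355/4) = √(182375/4) = 5*√7295/2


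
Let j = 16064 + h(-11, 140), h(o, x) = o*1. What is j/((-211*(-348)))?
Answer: 5351/24476 ≈ 0.21862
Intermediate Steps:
h(o, x) = o
j = 16053 (j = 16064 - 11 = 16053)
j/((-211*(-348))) = 16053/((-211*(-348))) = 16053/73428 = 16053*(1/73428) = 5351/24476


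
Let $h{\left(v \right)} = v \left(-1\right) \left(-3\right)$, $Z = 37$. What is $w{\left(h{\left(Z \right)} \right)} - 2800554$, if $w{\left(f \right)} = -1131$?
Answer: $-2801685$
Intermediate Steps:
$h{\left(v \right)} = 3 v$ ($h{\left(v \right)} = - v \left(-3\right) = 3 v$)
$w{\left(h{\left(Z \right)} \right)} - 2800554 = -1131 - 2800554 = -2801685$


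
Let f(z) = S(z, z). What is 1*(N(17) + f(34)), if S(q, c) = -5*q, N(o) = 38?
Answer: -132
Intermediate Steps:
f(z) = -5*z
1*(N(17) + f(34)) = 1*(38 - 5*34) = 1*(38 - 170) = 1*(-132) = -132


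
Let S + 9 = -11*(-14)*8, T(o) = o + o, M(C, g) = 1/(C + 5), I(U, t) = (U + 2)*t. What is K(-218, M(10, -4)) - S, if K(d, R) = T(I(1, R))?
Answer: -6113/5 ≈ -1222.6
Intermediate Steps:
I(U, t) = t*(2 + U) (I(U, t) = (2 + U)*t = t*(2 + U))
M(C, g) = 1/(5 + C)
T(o) = 2*o
K(d, R) = 6*R (K(d, R) = 2*(R*(2 + 1)) = 2*(R*3) = 2*(3*R) = 6*R)
S = 1223 (S = -9 - 11*(-14)*8 = -9 + 154*8 = -9 + 1232 = 1223)
K(-218, M(10, -4)) - S = 6/(5 + 10) - 1*1223 = 6/15 - 1223 = 6*(1/15) - 1223 = ⅖ - 1223 = -6113/5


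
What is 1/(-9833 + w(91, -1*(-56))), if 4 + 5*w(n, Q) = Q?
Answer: -5/49113 ≈ -0.00010181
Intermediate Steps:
w(n, Q) = -⅘ + Q/5
1/(-9833 + w(91, -1*(-56))) = 1/(-9833 + (-⅘ + (-1*(-56))/5)) = 1/(-9833 + (-⅘ + (⅕)*56)) = 1/(-9833 + (-⅘ + 56/5)) = 1/(-9833 + 52/5) = 1/(-49113/5) = -5/49113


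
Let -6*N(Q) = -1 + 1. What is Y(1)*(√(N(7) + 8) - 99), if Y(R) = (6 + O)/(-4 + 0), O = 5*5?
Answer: 3069/4 - 31*√2/2 ≈ 745.33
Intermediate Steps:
O = 25
N(Q) = 0 (N(Q) = -(-1 + 1)/6 = -⅙*0 = 0)
Y(R) = -31/4 (Y(R) = (6 + 25)/(-4 + 0) = 31/(-4) = 31*(-¼) = -31/4)
Y(1)*(√(N(7) + 8) - 99) = -31*(√(0 + 8) - 99)/4 = -31*(√8 - 99)/4 = -31*(2*√2 - 99)/4 = -31*(-99 + 2*√2)/4 = 3069/4 - 31*√2/2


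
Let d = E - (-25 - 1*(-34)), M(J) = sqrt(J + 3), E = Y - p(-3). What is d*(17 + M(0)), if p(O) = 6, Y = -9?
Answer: -408 - 24*sqrt(3) ≈ -449.57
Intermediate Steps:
E = -15 (E = -9 - 1*6 = -9 - 6 = -15)
M(J) = sqrt(3 + J)
d = -24 (d = -15 - (-25 - 1*(-34)) = -15 - (-25 + 34) = -15 - 1*9 = -15 - 9 = -24)
d*(17 + M(0)) = -24*(17 + sqrt(3 + 0)) = -24*(17 + sqrt(3)) = -408 - 24*sqrt(3)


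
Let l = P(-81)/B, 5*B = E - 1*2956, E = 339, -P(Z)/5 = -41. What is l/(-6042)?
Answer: 1025/15811914 ≈ 6.4824e-5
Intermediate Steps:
P(Z) = 205 (P(Z) = -5*(-41) = 205)
B = -2617/5 (B = (339 - 1*2956)/5 = (339 - 2956)/5 = (⅕)*(-2617) = -2617/5 ≈ -523.40)
l = -1025/2617 (l = 205/(-2617/5) = 205*(-5/2617) = -1025/2617 ≈ -0.39167)
l/(-6042) = -1025/2617/(-6042) = -1025/2617*(-1/6042) = 1025/15811914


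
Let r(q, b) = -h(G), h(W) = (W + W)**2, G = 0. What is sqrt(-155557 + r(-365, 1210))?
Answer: I*sqrt(155557) ≈ 394.41*I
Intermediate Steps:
h(W) = 4*W**2 (h(W) = (2*W)**2 = 4*W**2)
r(q, b) = 0 (r(q, b) = -4*0**2 = -4*0 = -1*0 = 0)
sqrt(-155557 + r(-365, 1210)) = sqrt(-155557 + 0) = sqrt(-155557) = I*sqrt(155557)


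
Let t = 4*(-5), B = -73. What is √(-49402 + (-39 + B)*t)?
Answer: I*√47162 ≈ 217.17*I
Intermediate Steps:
t = -20
√(-49402 + (-39 + B)*t) = √(-49402 + (-39 - 73)*(-20)) = √(-49402 - 112*(-20)) = √(-49402 + 2240) = √(-47162) = I*√47162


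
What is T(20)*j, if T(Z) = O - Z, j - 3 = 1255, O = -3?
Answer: -28934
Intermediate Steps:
j = 1258 (j = 3 + 1255 = 1258)
T(Z) = -3 - Z
T(20)*j = (-3 - 1*20)*1258 = (-3 - 20)*1258 = -23*1258 = -28934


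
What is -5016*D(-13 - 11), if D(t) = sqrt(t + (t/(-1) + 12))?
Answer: -10032*sqrt(3) ≈ -17376.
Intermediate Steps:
D(t) = 2*sqrt(3) (D(t) = sqrt(t + (t*(-1) + 12)) = sqrt(t + (-t + 12)) = sqrt(t + (12 - t)) = sqrt(12) = 2*sqrt(3))
-5016*D(-13 - 11) = -10032*sqrt(3)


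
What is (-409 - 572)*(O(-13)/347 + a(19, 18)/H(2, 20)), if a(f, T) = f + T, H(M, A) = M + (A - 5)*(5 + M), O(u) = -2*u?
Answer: -15324201/37129 ≈ -412.73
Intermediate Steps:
H(M, A) = M + (-5 + A)*(5 + M)
a(f, T) = T + f
(-409 - 572)*(O(-13)/347 + a(19, 18)/H(2, 20)) = (-409 - 572)*(-2*(-13)/347 + (18 + 19)/(-25 - 4*2 + 5*20 + 20*2)) = -981*(26*(1/347) + 37/(-25 - 8 + 100 + 40)) = -981*(26/347 + 37/107) = -981*15621/37129 = -15324201/37129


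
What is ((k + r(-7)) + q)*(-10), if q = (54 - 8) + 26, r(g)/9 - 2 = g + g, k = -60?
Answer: 960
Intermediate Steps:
r(g) = 18 + 18*g (r(g) = 18 + 9*(g + g) = 18 + 9*(2*g) = 18 + 18*g)
q = 72 (q = 46 + 26 = 72)
((k + r(-7)) + q)*(-10) = ((-60 + (18 + 18*(-7))) + 72)*(-10) = ((-60 + (18 - 126)) + 72)*(-10) = ((-60 - 108) + 72)*(-10) = (-168 + 72)*(-10) = -96*(-10) = 960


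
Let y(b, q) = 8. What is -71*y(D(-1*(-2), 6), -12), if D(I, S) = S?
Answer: -568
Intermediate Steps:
-71*y(D(-1*(-2), 6), -12) = -71*8 = -568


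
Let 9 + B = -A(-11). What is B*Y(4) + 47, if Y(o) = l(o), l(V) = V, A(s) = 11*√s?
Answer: 11 - 44*I*√11 ≈ 11.0 - 145.93*I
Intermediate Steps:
Y(o) = o
B = -9 - 11*I*√11 (B = -9 - 11*√(-11) = -9 - 11*I*√11 ≈ -9.0 - 36.483*I)
B*Y(4) + 47 = (-9 - 11*I*√11)*4 + 47 = (-36 - 44*I*√11) + 47 = 11 - 44*I*√11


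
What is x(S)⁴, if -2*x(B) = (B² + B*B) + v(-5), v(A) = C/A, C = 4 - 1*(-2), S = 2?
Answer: 83521/625 ≈ 133.63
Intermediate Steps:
C = 6 (C = 4 + 2 = 6)
v(A) = 6/A
x(B) = ⅗ - B² (x(B) = -((B² + B*B) + 6/(-5))/2 = -((B² + B²) + 6*(-⅕))/2 = -(2*B² - 6/5)/2 = -(-6/5 + 2*B²)/2 = ⅗ - B²)
x(S)⁴ = (⅗ - 1*2²)⁴ = (⅗ - 1*4)⁴ = (⅗ - 4)⁴ = (-17/5)⁴ = 83521/625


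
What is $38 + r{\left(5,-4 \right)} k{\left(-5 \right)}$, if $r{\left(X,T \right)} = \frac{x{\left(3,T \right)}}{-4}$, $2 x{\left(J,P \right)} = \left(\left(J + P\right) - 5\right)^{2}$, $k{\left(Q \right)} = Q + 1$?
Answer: $56$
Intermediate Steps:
$k{\left(Q \right)} = 1 + Q$
$x{\left(J,P \right)} = \frac{\left(-5 + J + P\right)^{2}}{2}$ ($x{\left(J,P \right)} = \frac{\left(\left(J + P\right) - 5\right)^{2}}{2} = \frac{\left(-5 + J + P\right)^{2}}{2}$)
$r{\left(X,T \right)} = - \frac{\left(-2 + T\right)^{2}}{8}$ ($r{\left(X,T \right)} = \frac{\frac{1}{2} \left(-5 + 3 + T\right)^{2}}{-4} = \frac{\left(-2 + T\right)^{2}}{2} \left(- \frac{1}{4}\right) = - \frac{\left(-2 + T\right)^{2}}{8}$)
$38 + r{\left(5,-4 \right)} k{\left(-5 \right)} = 38 + - \frac{\left(-2 - 4\right)^{2}}{8} \left(1 - 5\right) = 38 + - \frac{\left(-6\right)^{2}}{8} \left(-4\right) = 38 + \left(- \frac{1}{8}\right) 36 \left(-4\right) = 38 - -18 = 38 + 18 = 56$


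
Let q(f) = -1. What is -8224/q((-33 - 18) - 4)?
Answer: 8224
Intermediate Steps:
-8224/q((-33 - 18) - 4) = -8224/(-1) = -8224*(-1) = 8224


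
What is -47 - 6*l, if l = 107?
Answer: -689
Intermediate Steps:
-47 - 6*l = -47 - 6*107 = -47 - 642 = -689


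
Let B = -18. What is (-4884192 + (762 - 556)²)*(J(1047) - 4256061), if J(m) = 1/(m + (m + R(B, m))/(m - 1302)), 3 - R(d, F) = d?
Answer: 1826566932178969864/88639 ≈ 2.0607e+13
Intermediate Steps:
R(d, F) = 3 - d
J(m) = 1/(m + (21 + m)/(-1302 + m)) (J(m) = 1/(m + (m + (3 - 1*(-18)))/(m - 1302)) = 1/(m + (m + (3 + 18))/(-1302 + m)) = 1/(m + (m + 21)/(-1302 + m)) = 1/(m + (21 + m)/(-1302 + m)))
(-4884192 + (762 - 556)²)*(J(1047) - 4256061) = (-4884192 + (762 - 556)²)*((-1302 + 1047)/(21 + 1047² - 1301*1047) - 4256061) = (-4884192 + 206²)*(-255/(21 + 1096209 - 1362147) - 4256061) = (-4884192 + 42436)*(-255/(-265917) - 4256061) = -4841756*(-1/265917*(-255) - 4256061) = -4841756*(85/88639 - 4256061) = -4841756*(-377252990894/88639) = 1826566932178969864/88639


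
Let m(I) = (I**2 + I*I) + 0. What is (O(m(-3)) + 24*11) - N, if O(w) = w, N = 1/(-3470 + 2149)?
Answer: 372523/1321 ≈ 282.00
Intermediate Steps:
N = -1/1321 (N = 1/(-1321) = -1/1321 ≈ -0.00075700)
m(I) = 2*I**2 (m(I) = (I**2 + I**2) + 0 = 2*I**2 + 0 = 2*I**2)
(O(m(-3)) + 24*11) - N = (2*(-3)**2 + 24*11) - 1*(-1/1321) = (2*9 + 264) + 1/1321 = (18 + 264) + 1/1321 = 282 + 1/1321 = 372523/1321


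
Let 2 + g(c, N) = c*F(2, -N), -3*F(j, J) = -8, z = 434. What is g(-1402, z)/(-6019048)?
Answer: 5611/9028572 ≈ 0.00062147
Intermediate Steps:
F(j, J) = 8/3 (F(j, J) = -⅓*(-8) = 8/3)
g(c, N) = -2 + 8*c/3 (g(c, N) = -2 + c*(8/3) = -2 + 8*c/3)
g(-1402, z)/(-6019048) = (-2 + (8/3)*(-1402))/(-6019048) = (-2 - 11216/3)*(-1/6019048) = -11222/3*(-1/6019048) = 5611/9028572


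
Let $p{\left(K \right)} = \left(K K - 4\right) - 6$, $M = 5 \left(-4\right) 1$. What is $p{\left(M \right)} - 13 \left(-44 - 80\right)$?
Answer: $2002$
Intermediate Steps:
$M = -20$ ($M = \left(-20\right) 1 = -20$)
$p{\left(K \right)} = -10 + K^{2}$ ($p{\left(K \right)} = \left(K^{2} - 4\right) - 6 = \left(-4 + K^{2}\right) - 6 = -10 + K^{2}$)
$p{\left(M \right)} - 13 \left(-44 - 80\right) = \left(-10 + \left(-20\right)^{2}\right) - 13 \left(-44 - 80\right) = \left(-10 + 400\right) - 13 \left(-44 - 80\right) = 390 - -1612 = 390 + 1612 = 2002$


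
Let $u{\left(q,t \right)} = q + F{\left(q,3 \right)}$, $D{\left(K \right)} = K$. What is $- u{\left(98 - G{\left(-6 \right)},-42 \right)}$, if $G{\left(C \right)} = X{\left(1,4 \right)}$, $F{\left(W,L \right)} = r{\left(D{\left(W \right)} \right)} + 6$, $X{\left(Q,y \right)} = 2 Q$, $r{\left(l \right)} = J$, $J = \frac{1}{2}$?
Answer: $- \frac{205}{2} \approx -102.5$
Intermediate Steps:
$J = \frac{1}{2} \approx 0.5$
$r{\left(l \right)} = \frac{1}{2}$
$F{\left(W,L \right)} = \frac{13}{2}$ ($F{\left(W,L \right)} = \frac{1}{2} + 6 = \frac{13}{2}$)
$G{\left(C \right)} = 2$ ($G{\left(C \right)} = 2 \cdot 1 = 2$)
$u{\left(q,t \right)} = \frac{13}{2} + q$ ($u{\left(q,t \right)} = q + \frac{13}{2} = \frac{13}{2} + q$)
$- u{\left(98 - G{\left(-6 \right)},-42 \right)} = - (\frac{13}{2} + \left(98 - 2\right)) = - (\frac{13}{2} + 96) = \left(-1\right) \frac{205}{2} = - \frac{205}{2}$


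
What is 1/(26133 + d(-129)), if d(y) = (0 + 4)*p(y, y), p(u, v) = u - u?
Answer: 1/26133 ≈ 3.8266e-5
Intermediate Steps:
p(u, v) = 0
d(y) = 0 (d(y) = (0 + 4)*0 = 4*0 = 0)
1/(26133 + d(-129)) = 1/(26133 + 0) = 1/26133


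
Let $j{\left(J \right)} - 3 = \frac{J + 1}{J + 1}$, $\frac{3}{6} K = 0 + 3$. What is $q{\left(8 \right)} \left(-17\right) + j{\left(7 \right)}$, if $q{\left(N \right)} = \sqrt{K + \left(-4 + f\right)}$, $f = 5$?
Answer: $4 - 17 \sqrt{7} \approx -40.978$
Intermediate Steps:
$K = 6$ ($K = 2 \left(0 + 3\right) = 2 \cdot 3 = 6$)
$j{\left(J \right)} = 4$ ($j{\left(J \right)} = 3 + \frac{J + 1}{J + 1} = 3 + \frac{1 + J}{1 + J} = 3 + 1 = 4$)
$q{\left(N \right)} = \sqrt{7}$ ($q{\left(N \right)} = \sqrt{6 + \left(-4 + 5\right)} = \sqrt{6 + 1} = \sqrt{7}$)
$q{\left(8 \right)} \left(-17\right) + j{\left(7 \right)} = \sqrt{7} \left(-17\right) + 4 = - 17 \sqrt{7} + 4 = 4 - 17 \sqrt{7}$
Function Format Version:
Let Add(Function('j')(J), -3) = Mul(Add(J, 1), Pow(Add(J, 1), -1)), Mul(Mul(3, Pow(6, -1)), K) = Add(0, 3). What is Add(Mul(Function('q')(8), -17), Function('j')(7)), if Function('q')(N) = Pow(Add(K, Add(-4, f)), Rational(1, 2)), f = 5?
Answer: Add(4, Mul(-17, Pow(7, Rational(1, 2)))) ≈ -40.978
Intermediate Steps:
K = 6 (K = Mul(2, Add(0, 3)) = Mul(2, 3) = 6)
Function('j')(J) = 4 (Function('j')(J) = Add(3, Mul(Add(J, 1), Pow(Add(J, 1), -1))) = Add(3, Mul(Add(1, J), Pow(Add(1, J), -1))) = Add(3, 1) = 4)
Function('q')(N) = Pow(7, Rational(1, 2)) (Function('q')(N) = Pow(Add(6, Add(-4, 5)), Rational(1, 2)) = Pow(Add(6, 1), Rational(1, 2)) = Pow(7, Rational(1, 2)))
Add(Mul(Function('q')(8), -17), Function('j')(7)) = Add(Mul(Pow(7, Rational(1, 2)), -17), 4) = Add(Mul(-17, Pow(7, Rational(1, 2))), 4) = Add(4, Mul(-17, Pow(7, Rational(1, 2))))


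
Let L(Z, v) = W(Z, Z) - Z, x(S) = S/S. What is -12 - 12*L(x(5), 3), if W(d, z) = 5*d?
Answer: -60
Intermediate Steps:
x(S) = 1
L(Z, v) = 4*Z (L(Z, v) = 5*Z - Z = 4*Z)
-12 - 12*L(x(5), 3) = -12 - 48 = -60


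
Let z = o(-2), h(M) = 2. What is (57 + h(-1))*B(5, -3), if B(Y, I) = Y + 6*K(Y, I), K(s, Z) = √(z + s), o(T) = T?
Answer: 295 + 354*√3 ≈ 908.15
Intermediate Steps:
z = -2
K(s, Z) = √(-2 + s)
B(Y, I) = Y + 6*√(-2 + Y)
(57 + h(-1))*B(5, -3) = (57 + 2)*(5 + 6*√(-2 + 5)) = 59*(5 + 6*√3) = 295 + 354*√3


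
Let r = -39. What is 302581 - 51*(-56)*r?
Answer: 191197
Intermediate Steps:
302581 - 51*(-56)*r = 302581 - 51*(-56)*(-39) = 302581 - (-2856)*(-39) = 302581 - 1*111384 = 302581 - 111384 = 191197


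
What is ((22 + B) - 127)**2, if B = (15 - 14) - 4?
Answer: 11664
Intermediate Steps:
B = -3 (B = 1 - 4 = -3)
((22 + B) - 127)**2 = ((22 - 3) - 127)**2 = (19 - 127)**2 = (-108)**2 = 11664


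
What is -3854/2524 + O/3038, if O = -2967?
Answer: -2399645/958489 ≈ -2.5036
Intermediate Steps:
-3854/2524 + O/3038 = -3854/2524 - 2967/3038 = -3854*1/2524 - 2967*1/3038 = -1927/1262 - 2967/3038 = -2399645/958489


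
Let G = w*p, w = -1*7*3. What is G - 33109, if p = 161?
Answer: -36490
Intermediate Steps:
w = -21 (w = -7*3 = -21)
G = -3381 (G = -21*161 = -3381)
G - 33109 = -3381 - 33109 = -36490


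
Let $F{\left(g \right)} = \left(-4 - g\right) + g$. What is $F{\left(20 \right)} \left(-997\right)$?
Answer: $3988$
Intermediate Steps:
$F{\left(g \right)} = -4$
$F{\left(20 \right)} \left(-997\right) = \left(-4\right) \left(-997\right) = 3988$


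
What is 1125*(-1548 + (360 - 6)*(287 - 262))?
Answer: 8214750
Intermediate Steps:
1125*(-1548 + (360 - 6)*(287 - 262)) = 1125*(-1548 + 354*25) = 1125*(-1548 + 8850) = 1125*7302 = 8214750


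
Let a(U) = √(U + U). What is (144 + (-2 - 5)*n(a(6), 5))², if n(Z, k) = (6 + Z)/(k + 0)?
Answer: 460272/25 - 18984*√3/25 ≈ 17096.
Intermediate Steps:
a(U) = √2*√U (a(U) = √(2*U) = √2*√U)
n(Z, k) = (6 + Z)/k
(144 + (-2 - 5)*n(a(6), 5))² = (144 + (-2 - 5)*((6 + √2*√6)/5))² = (144 - 7*(6 + 2*√3)/5)² = (144 - 7*(6/5 + 2*√3/5))² = (144 + (-42/5 - 14*√3/5))² = (678/5 - 14*√3/5)²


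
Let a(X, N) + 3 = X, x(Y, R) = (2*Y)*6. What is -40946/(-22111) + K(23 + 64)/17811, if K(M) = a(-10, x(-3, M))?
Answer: 729001763/393819021 ≈ 1.8511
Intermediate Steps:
x(Y, R) = 12*Y
a(X, N) = -3 + X
K(M) = -13 (K(M) = -3 - 10 = -13)
-40946/(-22111) + K(23 + 64)/17811 = -40946/(-22111) - 13/17811 = -40946*(-1/22111) - 13*1/17811 = 40946/22111 - 13/17811 = 729001763/393819021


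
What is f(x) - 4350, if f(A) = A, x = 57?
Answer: -4293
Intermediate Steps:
f(x) - 4350 = 57 - 4350 = -4293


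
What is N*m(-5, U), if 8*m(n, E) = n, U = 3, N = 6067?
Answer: -30335/8 ≈ -3791.9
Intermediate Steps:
m(n, E) = n/8
N*m(-5, U) = 6067*((1/8)*(-5)) = 6067*(-5/8) = -30335/8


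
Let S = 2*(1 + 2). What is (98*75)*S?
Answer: 44100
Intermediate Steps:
S = 6 (S = 2*3 = 6)
(98*75)*S = (98*75)*6 = 7350*6 = 44100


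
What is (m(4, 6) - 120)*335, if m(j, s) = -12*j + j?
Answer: -54940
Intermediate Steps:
m(j, s) = -11*j
(m(4, 6) - 120)*335 = (-11*4 - 120)*335 = (-44 - 120)*335 = -164*335 = -54940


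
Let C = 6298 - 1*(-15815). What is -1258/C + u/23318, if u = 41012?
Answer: 438782156/257815467 ≈ 1.7019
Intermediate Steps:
C = 22113 (C = 6298 + 15815 = 22113)
-1258/C + u/23318 = -1258/22113 + 41012/23318 = -1258*1/22113 + 41012*(1/23318) = -1258/22113 + 20506/11659 = 438782156/257815467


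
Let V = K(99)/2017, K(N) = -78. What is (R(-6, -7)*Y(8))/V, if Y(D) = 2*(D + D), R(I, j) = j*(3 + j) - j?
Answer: -1129520/39 ≈ -28962.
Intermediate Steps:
R(I, j) = -j + j*(3 + j)
V = -78/2017 ≈ -0.038671
Y(D) = 4*D (Y(D) = 2*(2*D) = 4*D)
(R(-6, -7)*Y(8))/V = ((-7*(2 - 7))*(4*8))/(-78/2017) = (-7*(-5)*32)*(-2017/78) = (35*32)*(-2017/78) = 1120*(-2017/78) = -1129520/39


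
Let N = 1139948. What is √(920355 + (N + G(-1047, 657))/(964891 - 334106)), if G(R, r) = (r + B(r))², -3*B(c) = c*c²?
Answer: √19505424197237356435/37105 ≈ 1.1903e+5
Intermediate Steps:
B(c) = -c³/3 (B(c) = -c*c²/3 = -c³/3)
G(R, r) = (r - r³/3)²
√(920355 + (N + G(-1047, 657))/(964891 - 334106)) = √(920355 + (1139948 + (⅑)*657²*(-3 + 657²)²)/(964891 - 334106)) = √(920355 + (1139948 + (⅑)*431649*(-3 + 431649)²)/630785) = √(920355 + (1139948 + (⅑)*431649*431646²)*(1/630785)) = √(920355 + (1139948 + (⅑)*431649*186318269316)*(1/630785)) = √(920355 + (1139948 + 8936010514664676)*(1/630785)) = √(920355 + 8936010515804624*(1/630785)) = √(920355 + 525647677400272/37105) = √(525681827172547/37105) = √19505424197237356435/37105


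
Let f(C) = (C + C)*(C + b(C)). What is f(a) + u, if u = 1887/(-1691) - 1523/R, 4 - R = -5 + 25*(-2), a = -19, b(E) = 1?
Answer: 65555270/99769 ≈ 657.07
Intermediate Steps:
R = 59 (R = 4 - (-5 + 25*(-2)) = 4 - (-5 - 50) = 4 - 1*(-55) = 4 + 55 = 59)
u = -2686726/99769 (u = 1887/(-1691) - 1523/59 = 1887*(-1/1691) - 1523*1/59 = -1887/1691 - 1523/59 = -2686726/99769 ≈ -26.929)
f(C) = 2*C*(1 + C) (f(C) = (C + C)*(C + 1) = (2*C)*(1 + C) = 2*C*(1 + C))
f(a) + u = 2*(-19)*(1 - 19) - 2686726/99769 = 2*(-19)*(-18) - 2686726/99769 = 684 - 2686726/99769 = 65555270/99769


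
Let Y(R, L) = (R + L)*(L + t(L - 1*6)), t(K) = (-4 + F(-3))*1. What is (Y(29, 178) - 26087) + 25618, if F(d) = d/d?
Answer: 35756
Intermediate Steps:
F(d) = 1
t(K) = -3 (t(K) = (-4 + 1)*1 = -3*1 = -3)
Y(R, L) = (-3 + L)*(L + R) (Y(R, L) = (R + L)*(L - 3) = (L + R)*(-3 + L) = (-3 + L)*(L + R))
(Y(29, 178) - 26087) + 25618 = ((178² - 3*178 - 3*29 + 178*29) - 26087) + 25618 = ((31684 - 534 - 87 + 5162) - 26087) + 25618 = (36225 - 26087) + 25618 = 10138 + 25618 = 35756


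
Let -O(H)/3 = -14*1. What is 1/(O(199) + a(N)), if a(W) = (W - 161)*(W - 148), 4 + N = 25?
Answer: 1/17822 ≈ 5.6110e-5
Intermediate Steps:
O(H) = 42 (O(H) = -(-42) = -3*(-14) = 42)
N = 21 (N = -4 + 25 = 21)
a(W) = (-161 + W)*(-148 + W)
1/(O(199) + a(N)) = 1/(42 + (23828 + 21² - 309*21)) = 1/(42 + (23828 + 441 - 6489)) = 1/(42 + 17780) = 1/17822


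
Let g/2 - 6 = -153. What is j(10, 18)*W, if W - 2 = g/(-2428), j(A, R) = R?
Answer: 23175/607 ≈ 38.180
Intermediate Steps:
g = -294 (g = 12 + 2*(-153) = 12 - 306 = -294)
W = 2575/1214 (W = 2 - 294/(-2428) = 2 - 294*(-1/2428) = 2 + 147/1214 = 2575/1214 ≈ 2.1211)
j(10, 18)*W = 18*(2575/1214) = 23175/607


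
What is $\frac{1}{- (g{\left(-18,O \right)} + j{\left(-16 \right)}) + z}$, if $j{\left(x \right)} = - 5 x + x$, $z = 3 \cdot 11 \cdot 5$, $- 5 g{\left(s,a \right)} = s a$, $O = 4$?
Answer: $\frac{5}{433} \approx 0.011547$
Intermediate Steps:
$g{\left(s,a \right)} = - \frac{a s}{5}$ ($g{\left(s,a \right)} = - \frac{s a}{5} = - \frac{a s}{5}$)
$z = 165$ ($z = 33 \cdot 5 = 165$)
$j{\left(x \right)} = - 4 x$
$\frac{1}{- (g{\left(-18,O \right)} + j{\left(-16 \right)}) + z} = \frac{1}{- (\left(- \frac{1}{5}\right) 4 \left(-18\right) - -64) + 165} = \frac{1}{- (\frac{72}{5} + 64) + 165} = \frac{1}{\left(-1\right) \frac{392}{5} + 165} = \frac{1}{- \frac{392}{5} + 165} = \frac{1}{\frac{433}{5}} = \frac{5}{433}$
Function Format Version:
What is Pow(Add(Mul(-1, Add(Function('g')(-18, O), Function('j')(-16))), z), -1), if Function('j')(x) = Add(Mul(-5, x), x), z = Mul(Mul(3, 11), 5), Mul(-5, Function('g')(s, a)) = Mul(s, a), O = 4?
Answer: Rational(5, 433) ≈ 0.011547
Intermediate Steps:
Function('g')(s, a) = Mul(Rational(-1, 5), a, s) (Function('g')(s, a) = Mul(Rational(-1, 5), Mul(s, a)) = Mul(Rational(-1, 5), Mul(a, s)) = Mul(Rational(-1, 5), a, s))
z = 165 (z = Mul(33, 5) = 165)
Function('j')(x) = Mul(-4, x)
Pow(Add(Mul(-1, Add(Function('g')(-18, O), Function('j')(-16))), z), -1) = Pow(Add(Mul(-1, Add(Mul(Rational(-1, 5), 4, -18), Mul(-4, -16))), 165), -1) = Pow(Add(Mul(-1, Add(Rational(72, 5), 64)), 165), -1) = Pow(Add(Mul(-1, Rational(392, 5)), 165), -1) = Pow(Add(Rational(-392, 5), 165), -1) = Pow(Rational(433, 5), -1) = Rational(5, 433)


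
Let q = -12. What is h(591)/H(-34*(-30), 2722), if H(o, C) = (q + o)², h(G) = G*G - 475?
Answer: 174403/508032 ≈ 0.34329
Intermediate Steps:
h(G) = -475 + G² (h(G) = G² - 475 = -475 + G²)
H(o, C) = (-12 + o)²
h(591)/H(-34*(-30), 2722) = (-475 + 591²)/((-12 - 34*(-30))²) = (-475 + 349281)/((-12 + 1020)²) = 348806/(1008²) = 348806/1016064 = 348806*(1/1016064) = 174403/508032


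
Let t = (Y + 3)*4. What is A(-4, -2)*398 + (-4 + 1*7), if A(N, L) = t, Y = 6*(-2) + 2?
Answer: -11141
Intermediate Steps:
Y = -10 (Y = -12 + 2 = -10)
t = -28 (t = (-10 + 3)*4 = -7*4 = -28)
A(N, L) = -28
A(-4, -2)*398 + (-4 + 1*7) = -28*398 + (-4 + 1*7) = -11144 + (-4 + 7) = -11144 + 3 = -11141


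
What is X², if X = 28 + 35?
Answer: 3969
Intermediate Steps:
X = 63
X² = 63² = 3969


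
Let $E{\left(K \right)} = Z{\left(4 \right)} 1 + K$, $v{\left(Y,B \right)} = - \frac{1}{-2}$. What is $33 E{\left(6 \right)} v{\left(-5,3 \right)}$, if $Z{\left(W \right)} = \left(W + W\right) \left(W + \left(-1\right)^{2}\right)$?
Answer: $759$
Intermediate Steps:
$v{\left(Y,B \right)} = \frac{1}{2}$ ($v{\left(Y,B \right)} = \left(-1\right) \left(- \frac{1}{2}\right) = \frac{1}{2}$)
$Z{\left(W \right)} = 2 W \left(1 + W\right)$ ($Z{\left(W \right)} = 2 W \left(W + 1\right) = 2 W \left(1 + W\right)$)
$E{\left(K \right)} = 40 + K$ ($E{\left(K \right)} = 2 \cdot 4 \left(1 + 4\right) 1 + K = 2 \cdot 4 \cdot 5 \cdot 1 + K = 40 \cdot 1 + K = 40 + K$)
$33 E{\left(6 \right)} v{\left(-5,3 \right)} = 33 \left(40 + 6\right) \frac{1}{2} = 33 \cdot 46 \cdot \frac{1}{2} = 1518 \cdot \frac{1}{2} = 759$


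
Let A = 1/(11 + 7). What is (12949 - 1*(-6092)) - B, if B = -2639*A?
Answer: 345377/18 ≈ 19188.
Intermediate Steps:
A = 1/18 ≈ 0.055556
B = -2639/18 (B = -2639*1/18 = -2639/18 ≈ -146.61)
(12949 - 1*(-6092)) - B = (12949 - 1*(-6092)) - 1*(-2639/18) = (12949 + 6092) + 2639/18 = 19041 + 2639/18 = 345377/18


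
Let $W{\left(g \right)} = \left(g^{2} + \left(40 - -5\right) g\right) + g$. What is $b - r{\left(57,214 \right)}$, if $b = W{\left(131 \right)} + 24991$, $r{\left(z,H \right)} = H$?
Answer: $47964$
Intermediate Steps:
$W{\left(g \right)} = g^{2} + 46 g$ ($W{\left(g \right)} = \left(g^{2} + \left(40 + 5\right) g\right) + g = \left(g^{2} + 45 g\right) + g = g^{2} + 46 g$)
$b = 48178$ ($b = 131 \left(46 + 131\right) + 24991 = 131 \cdot 177 + 24991 = 23187 + 24991 = 48178$)
$b - r{\left(57,214 \right)} = 48178 - 214 = 47964$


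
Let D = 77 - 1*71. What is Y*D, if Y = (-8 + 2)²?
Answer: 216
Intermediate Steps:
Y = 36 (Y = (-6)² = 36)
D = 6 (D = 77 - 71 = 6)
Y*D = 36*6 = 216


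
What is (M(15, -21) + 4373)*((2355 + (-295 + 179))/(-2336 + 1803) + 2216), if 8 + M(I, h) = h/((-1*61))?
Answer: 313921636254/32513 ≈ 9.6553e+6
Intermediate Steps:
M(I, h) = -8 - h/61 (M(I, h) = -8 + h/((-1*61)) = -8 + h/(-61) = -8 + h*(-1/61) = -8 - h/61)
(M(15, -21) + 4373)*((2355 + (-295 + 179))/(-2336 + 1803) + 2216) = ((-8 - 1/61*(-21)) + 4373)*((2355 + (-295 + 179))/(-2336 + 1803) + 2216) = ((-8 + 21/61) + 4373)*((2355 - 116)/(-533) + 2216) = (-467/61 + 4373)*(2239*(-1/533) + 2216) = 266286*(-2239/533 + 2216)/61 = (266286/61)*(1178889/533) = 313921636254/32513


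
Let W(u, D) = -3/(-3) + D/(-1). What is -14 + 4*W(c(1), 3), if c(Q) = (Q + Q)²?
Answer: -22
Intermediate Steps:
c(Q) = 4*Q² (c(Q) = (2*Q)² = 4*Q²)
W(u, D) = 1 - D (W(u, D) = -3*(-⅓) + D*(-1) = 1 - D)
-14 + 4*W(c(1), 3) = -14 + 4*(1 - 1*3) = -14 + 4*(1 - 3) = -14 + 4*(-2) = -14 - 8 = -22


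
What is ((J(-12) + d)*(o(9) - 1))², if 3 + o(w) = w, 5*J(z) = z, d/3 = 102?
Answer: 2304324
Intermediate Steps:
d = 306 (d = 3*102 = 306)
J(z) = z/5
o(w) = -3 + w
((J(-12) + d)*(o(9) - 1))² = (((⅕)*(-12) + 306)*((-3 + 9) - 1))² = ((-12/5 + 306)*(6 - 1))² = ((1518/5)*5)² = 1518² = 2304324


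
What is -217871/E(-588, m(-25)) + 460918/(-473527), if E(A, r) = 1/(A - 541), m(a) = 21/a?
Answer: 116476446887275/473527 ≈ 2.4598e+8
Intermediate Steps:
E(A, r) = 1/(-541 + A)
-217871/E(-588, m(-25)) + 460918/(-473527) = -217871/(1/(-541 - 588)) + 460918/(-473527) = -217871/(1/(-1129)) + 460918*(-1/473527) = -217871/(-1/1129) - 460918/473527 = -217871*(-1129) - 460918/473527 = 245976359 - 460918/473527 = 116476446887275/473527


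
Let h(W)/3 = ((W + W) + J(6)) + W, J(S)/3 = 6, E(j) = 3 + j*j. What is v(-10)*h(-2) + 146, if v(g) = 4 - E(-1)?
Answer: 146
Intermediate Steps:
E(j) = 3 + j²
J(S) = 18 (J(S) = 3*6 = 18)
v(g) = 0 (v(g) = 4 - (3 + (-1)²) = 4 - (3 + 1) = 4 - 1*4 = 4 - 4 = 0)
h(W) = 54 + 9*W (h(W) = 3*(((W + W) + 18) + W) = 3*((2*W + 18) + W) = 3*((18 + 2*W) + W) = 3*(18 + 3*W) = 54 + 9*W)
v(-10)*h(-2) + 146 = 0*(54 + 9*(-2)) + 146 = 0*(54 - 18) + 146 = 0*36 + 146 = 0 + 146 = 146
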